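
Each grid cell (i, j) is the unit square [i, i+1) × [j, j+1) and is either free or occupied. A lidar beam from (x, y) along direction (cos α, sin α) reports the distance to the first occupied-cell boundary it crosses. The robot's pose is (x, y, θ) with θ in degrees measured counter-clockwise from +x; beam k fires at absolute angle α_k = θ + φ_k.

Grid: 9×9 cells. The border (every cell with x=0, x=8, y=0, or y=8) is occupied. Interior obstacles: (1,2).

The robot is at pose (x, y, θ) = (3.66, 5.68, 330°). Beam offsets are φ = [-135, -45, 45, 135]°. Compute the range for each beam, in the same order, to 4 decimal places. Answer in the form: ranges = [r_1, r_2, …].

ranges = [2.7538, 4.8451, 4.4931, 2.4018]

beam 1: φ=-135°, α=195°
  cosα=-0.9659 sinα=-0.2588 | (3,5) | tMaxX 0.6833 tMaxY 2.6273 | tΔX 1.0353 tΔY 3.8637
    t=0.6833 [x] (2,5)
    t=1.7186 [x] (1,5)
    t=2.6273 [y] (1,4)
    t=2.7538 [x] (0,4) — stop
  → r_1 = 2.7538
beam 2: φ=-45°, α=285°
  cosα=0.2588 sinα=-0.9659 | (3,5) | tMaxX 1.3137 tMaxY 0.7040 | tΔX 3.8637 tΔY 1.0353
    t=0.7040 [y] (3,4)
    t=1.3137 [x] (4,4)
    t=1.7393 [y] (4,3)
    t=2.7745 [y] (4,2)
    t=3.8098 [y] (4,1)
    t=4.8451 [y] (4,0) — stop
  → r_2 = 4.8451
beam 3: φ=45°, α=15°
  cosα=0.9659 sinα=0.2588 | (3,5) | tMaxX 0.3520 tMaxY 1.2364 | tΔX 1.0353 tΔY 3.8637
    t=0.3520 [x] (4,5)
    t=1.2364 [y] (4,6)
    t=1.3873 [x] (5,6)
    t=2.4225 [x] (6,6)
    t=3.4578 [x] (7,6)
    t=4.4931 [x] (8,6) — stop
  → r_3 = 4.4931
beam 4: φ=135°, α=105°
  cosα=-0.2588 sinα=0.9659 | (3,5) | tMaxX 2.5500 tMaxY 0.3313 | tΔX 3.8637 tΔY 1.0353
    t=0.3313 [y] (3,6)
    t=1.3666 [y] (3,7)
    t=2.4018 [y] (3,8) — stop
  → r_4 = 2.4018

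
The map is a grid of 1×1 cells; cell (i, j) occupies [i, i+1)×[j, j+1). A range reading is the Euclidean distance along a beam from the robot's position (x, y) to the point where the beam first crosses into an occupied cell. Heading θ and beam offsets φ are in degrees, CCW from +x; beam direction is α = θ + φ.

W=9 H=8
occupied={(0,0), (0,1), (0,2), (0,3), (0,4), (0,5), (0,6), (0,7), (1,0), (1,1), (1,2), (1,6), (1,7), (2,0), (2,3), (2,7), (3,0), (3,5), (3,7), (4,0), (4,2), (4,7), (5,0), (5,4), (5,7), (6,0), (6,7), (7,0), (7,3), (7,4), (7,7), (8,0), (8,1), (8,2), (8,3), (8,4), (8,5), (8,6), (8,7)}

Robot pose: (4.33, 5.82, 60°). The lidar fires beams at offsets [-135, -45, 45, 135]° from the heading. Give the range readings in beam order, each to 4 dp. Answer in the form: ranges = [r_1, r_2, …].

beam 1: φ=-135°, α=285°
  cosα=0.2588 sinα=-0.9659 | (4,5) | tMaxX 2.5887 tMaxY 0.8489 | tΔX 3.8637 tΔY 1.0353
    t=0.8489 [y] (4,4)
    t=1.8842 [y] (4,3)
    t=2.5887 [x] (5,3)
    t=2.9195 [y] (5,2)
    t=3.9548 [y] (5,1)
    t=4.9900 [y] (5,0) — stop
  → r_1 = 4.9900
beam 2: φ=-45°, α=15°
  cosα=0.9659 sinα=0.2588 | (4,5) | tMaxX 0.6936 tMaxY 0.6955 | tΔX 1.0353 tΔY 3.8637
    t=0.6936 [x] (5,5)
    t=0.6955 [y] (5,6)
    t=1.7289 [x] (6,6)
    t=2.7642 [x] (7,6)
    t=3.7995 [x] (8,6) — stop
  → r_2 = 3.7995
beam 3: φ=45°, α=105°
  cosα=-0.2588 sinα=0.9659 | (4,5) | tMaxX 1.2750 tMaxY 0.1863 | tΔX 3.8637 tΔY 1.0353
    t=0.1863 [y] (4,6)
    t=1.2216 [y] (4,7) — stop
  → r_3 = 1.2216
beam 4: φ=135°, α=195°
  cosα=-0.9659 sinα=-0.2588 | (4,5) | tMaxX 0.3416 tMaxY 3.1682 | tΔX 1.0353 tΔY 3.8637
    t=0.3416 [x] (3,5) — stop
  → r_4 = 0.3416

ranges = [4.9900, 3.7995, 1.2216, 0.3416]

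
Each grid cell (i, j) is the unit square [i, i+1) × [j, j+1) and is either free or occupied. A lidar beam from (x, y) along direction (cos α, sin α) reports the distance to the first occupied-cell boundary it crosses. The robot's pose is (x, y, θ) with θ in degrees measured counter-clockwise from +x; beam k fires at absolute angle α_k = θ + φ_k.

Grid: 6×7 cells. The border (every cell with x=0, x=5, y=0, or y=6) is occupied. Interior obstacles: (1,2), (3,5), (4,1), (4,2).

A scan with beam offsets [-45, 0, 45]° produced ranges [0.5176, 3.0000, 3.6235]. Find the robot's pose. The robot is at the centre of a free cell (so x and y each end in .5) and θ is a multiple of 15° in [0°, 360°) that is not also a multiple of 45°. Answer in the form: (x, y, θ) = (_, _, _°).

The pose lattice has 16·16 = 256 candidates. Test each by forward raycasting.
  (1.5, 1.5, 195°): beam 1 = 0.5774 ≠ 0.5176 ✗
  (3.5, 1.5, 30°): beam 2 = 0.5774 ≠ 3.0000 ✗
  (1.5, 5.5, 330°): beam 1 = 4.6587 ≠ 0.5176 ✗
  (2.5, 2.5, 255°): beam 1 = 0.5774 ≠ 0.5176 ✗
  (4.5, 3.5, 255°): beam 1 = 2.8868 ≠ 0.5176 ✗
  …
  (3.5, 2.5, 60°): r_1=0.5176, r_2=3.0000, r_3=3.6235 — all match ✓
No second candidate reproduces the full scan.

(x, y, θ) = (3.5, 2.5, 60°)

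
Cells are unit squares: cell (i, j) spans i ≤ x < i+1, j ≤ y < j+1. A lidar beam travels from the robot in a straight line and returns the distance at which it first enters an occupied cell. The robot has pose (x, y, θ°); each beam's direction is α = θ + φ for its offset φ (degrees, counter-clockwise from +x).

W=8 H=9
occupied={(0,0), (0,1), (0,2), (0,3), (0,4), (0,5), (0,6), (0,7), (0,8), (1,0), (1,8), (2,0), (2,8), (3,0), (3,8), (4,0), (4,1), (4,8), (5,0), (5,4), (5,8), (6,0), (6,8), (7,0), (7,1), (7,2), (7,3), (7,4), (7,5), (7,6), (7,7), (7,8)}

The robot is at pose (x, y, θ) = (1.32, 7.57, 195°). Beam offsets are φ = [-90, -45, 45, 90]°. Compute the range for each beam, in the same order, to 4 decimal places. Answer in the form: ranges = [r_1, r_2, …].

beam 1: φ=-90°, α=105°
  d=(-0.2588,0.9659)  start (1,7)  tX=1.2364 tY=0.4452  stride 1/|dx|=3.8637 1/|dy|=1.0353
    cross y-line → (1,8), t=0.4452 (wall)
  → r_1 = 0.4452
beam 2: φ=-45°, α=150°
  d=(-0.8660,0.5000)  start (1,7)  tX=0.3695 tY=0.8600  stride 1/|dx|=1.1547 1/|dy|=2.0000
    cross x-line → (0,7), t=0.3695 (wall)
  → r_2 = 0.3695
beam 3: φ=45°, α=240°
  d=(-0.5000,-0.8660)  start (1,7)  tX=0.6400 tY=0.6582  stride 1/|dx|=2.0000 1/|dy|=1.1547
    cross x-line → (0,7), t=0.6400 (wall)
  → r_3 = 0.6400
beam 4: φ=90°, α=285°
  d=(0.2588,-0.9659)  start (1,7)  tX=2.6273 tY=0.5901  stride 1/|dx|=3.8637 1/|dy|=1.0353
    cross y-line → (1,6), t=0.5901
    cross y-line → (1,5), t=1.6254
    cross x-line → (2,5), t=2.6273
    cross y-line → (2,4), t=2.6607
    cross y-line → (2,3), t=3.6959
    cross y-line → (2,2), t=4.7312
    cross y-line → (2,1), t=5.7665
    cross x-line → (3,1), t=6.4910
    cross y-line → (3,0), t=6.8018 (wall)
  → r_4 = 6.8018

ranges = [0.4452, 0.3695, 0.6400, 6.8018]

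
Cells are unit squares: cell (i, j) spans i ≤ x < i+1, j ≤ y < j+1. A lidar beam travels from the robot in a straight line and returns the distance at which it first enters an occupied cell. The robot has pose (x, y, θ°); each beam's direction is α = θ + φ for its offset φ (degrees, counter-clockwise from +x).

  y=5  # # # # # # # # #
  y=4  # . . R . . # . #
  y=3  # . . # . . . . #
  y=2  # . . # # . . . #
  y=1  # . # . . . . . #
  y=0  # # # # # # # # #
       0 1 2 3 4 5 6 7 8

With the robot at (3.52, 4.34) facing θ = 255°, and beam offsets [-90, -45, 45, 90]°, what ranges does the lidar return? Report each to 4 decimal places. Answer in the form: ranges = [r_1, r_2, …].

ranges = [2.5500, 2.9098, 0.3926, 4.6380]

beam 1: φ=-90°, α=165°
  dir = (cos 165°, sin 165°) = (-0.9659, 0.2588); from cell (3,4)
  next x-line at t=0.5383, next y-line at t=2.5500; Δt_x=1.0353, Δt_y=3.8637
    x: enter (2,4) at t=0.5383
    x: enter (1,4) at t=1.5736
    y: enter (1,5) at t=2.5500 ← occupied
  → r_1 = 2.5500
beam 2: φ=-45°, α=210°
  dir = (cos 210°, sin 210°) = (-0.8660, -0.5000); from cell (3,4)
  next x-line at t=0.6004, next y-line at t=0.6800; Δt_x=1.1547, Δt_y=2.0000
    x: enter (2,4) at t=0.6004
    y: enter (2,3) at t=0.6800
    x: enter (1,3) at t=1.7551
    y: enter (1,2) at t=2.6800
    x: enter (0,2) at t=2.9098 ← occupied
  → r_2 = 2.9098
beam 3: φ=45°, α=300°
  dir = (cos 300°, sin 300°) = (0.5000, -0.8660); from cell (3,4)
  next x-line at t=0.9600, next y-line at t=0.3926; Δt_x=2.0000, Δt_y=1.1547
    y: enter (3,3) at t=0.3926 ← occupied
  → r_3 = 0.3926
beam 4: φ=90°, α=345°
  dir = (cos 345°, sin 345°) = (0.9659, -0.2588); from cell (3,4)
  next x-line at t=0.4969, next y-line at t=1.3137; Δt_x=1.0353, Δt_y=3.8637
    x: enter (4,4) at t=0.4969
    y: enter (4,3) at t=1.3137
    x: enter (5,3) at t=1.5322
    x: enter (6,3) at t=2.5675
    x: enter (7,3) at t=3.6028
    x: enter (8,3) at t=4.6380 ← occupied
  → r_4 = 4.6380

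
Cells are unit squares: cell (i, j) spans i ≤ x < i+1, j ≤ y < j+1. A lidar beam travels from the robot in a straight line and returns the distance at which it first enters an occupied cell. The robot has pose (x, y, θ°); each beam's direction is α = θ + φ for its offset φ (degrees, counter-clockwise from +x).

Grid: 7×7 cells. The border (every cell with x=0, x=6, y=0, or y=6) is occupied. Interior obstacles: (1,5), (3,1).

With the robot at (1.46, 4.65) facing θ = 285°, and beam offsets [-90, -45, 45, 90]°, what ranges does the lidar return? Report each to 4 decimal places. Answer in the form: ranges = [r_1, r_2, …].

ranges = [0.4762, 0.9200, 5.2423, 4.7002]

beam 1: φ=-90°, α=195°
  cosα=-0.9659 sinα=-0.2588 | (1,4) | tMaxX 0.4762 tMaxY 2.5114 | tΔX 1.0353 tΔY 3.8637
    t=0.4762 [x] (0,4) — stop
  → r_1 = 0.4762
beam 2: φ=-45°, α=240°
  cosα=-0.5000 sinα=-0.8660 | (1,4) | tMaxX 0.9200 tMaxY 0.7506 | tΔX 2.0000 tΔY 1.1547
    t=0.7506 [y] (1,3)
    t=0.9200 [x] (0,3) — stop
  → r_2 = 0.9200
beam 3: φ=45°, α=330°
  cosα=0.8660 sinα=-0.5000 | (1,4) | tMaxX 0.6235 tMaxY 1.3000 | tΔX 1.1547 tΔY 2.0000
    t=0.6235 [x] (2,4)
    t=1.3000 [y] (2,3)
    t=1.7782 [x] (3,3)
    t=2.9329 [x] (4,3)
    t=3.3000 [y] (4,2)
    t=4.0876 [x] (5,2)
    t=5.2423 [x] (6,2) — stop
  → r_3 = 5.2423
beam 4: φ=90°, α=15°
  cosα=0.9659 sinα=0.2588 | (1,4) | tMaxX 0.5590 tMaxY 1.3523 | tΔX 1.0353 tΔY 3.8637
    t=0.5590 [x] (2,4)
    t=1.3523 [y] (2,5)
    t=1.5943 [x] (3,5)
    t=2.6296 [x] (4,5)
    t=3.6649 [x] (5,5)
    t=4.7002 [x] (6,5) — stop
  → r_4 = 4.7002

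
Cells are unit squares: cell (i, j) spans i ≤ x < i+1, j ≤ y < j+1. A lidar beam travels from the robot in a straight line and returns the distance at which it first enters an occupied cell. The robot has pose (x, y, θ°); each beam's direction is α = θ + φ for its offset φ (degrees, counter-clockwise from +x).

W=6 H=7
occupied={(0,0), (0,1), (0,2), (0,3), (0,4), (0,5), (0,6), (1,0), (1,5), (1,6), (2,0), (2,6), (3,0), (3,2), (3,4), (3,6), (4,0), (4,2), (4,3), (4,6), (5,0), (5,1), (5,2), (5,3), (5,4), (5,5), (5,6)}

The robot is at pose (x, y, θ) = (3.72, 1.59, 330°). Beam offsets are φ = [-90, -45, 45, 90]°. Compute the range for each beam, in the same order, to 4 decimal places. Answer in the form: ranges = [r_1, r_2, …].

beam 1: φ=-90°, α=240°
  dir = (cos 240°, sin 240°) = (-0.5000, -0.8660); from cell (3,1)
  next x-line at t=1.4400, next y-line at t=0.6813; Δt_x=2.0000, Δt_y=1.1547
    y: enter (3,0) at t=0.6813 ← occupied
  → r_1 = 0.6813
beam 2: φ=-45°, α=285°
  dir = (cos 285°, sin 285°) = (0.2588, -0.9659); from cell (3,1)
  next x-line at t=1.0818, next y-line at t=0.6108; Δt_x=3.8637, Δt_y=1.0353
    y: enter (3,0) at t=0.6108 ← occupied
  → r_2 = 0.6108
beam 3: φ=45°, α=15°
  dir = (cos 15°, sin 15°) = (0.9659, 0.2588); from cell (3,1)
  next x-line at t=0.2899, next y-line at t=1.5841; Δt_x=1.0353, Δt_y=3.8637
    x: enter (4,1) at t=0.2899
    x: enter (5,1) at t=1.3252 ← occupied
  → r_3 = 1.3252
beam 4: φ=90°, α=60°
  dir = (cos 60°, sin 60°) = (0.5000, 0.8660); from cell (3,1)
  next x-line at t=0.5600, next y-line at t=0.4734; Δt_x=2.0000, Δt_y=1.1547
    y: enter (3,2) at t=0.4734 ← occupied
  → r_4 = 0.4734

ranges = [0.6813, 0.6108, 1.3252, 0.4734]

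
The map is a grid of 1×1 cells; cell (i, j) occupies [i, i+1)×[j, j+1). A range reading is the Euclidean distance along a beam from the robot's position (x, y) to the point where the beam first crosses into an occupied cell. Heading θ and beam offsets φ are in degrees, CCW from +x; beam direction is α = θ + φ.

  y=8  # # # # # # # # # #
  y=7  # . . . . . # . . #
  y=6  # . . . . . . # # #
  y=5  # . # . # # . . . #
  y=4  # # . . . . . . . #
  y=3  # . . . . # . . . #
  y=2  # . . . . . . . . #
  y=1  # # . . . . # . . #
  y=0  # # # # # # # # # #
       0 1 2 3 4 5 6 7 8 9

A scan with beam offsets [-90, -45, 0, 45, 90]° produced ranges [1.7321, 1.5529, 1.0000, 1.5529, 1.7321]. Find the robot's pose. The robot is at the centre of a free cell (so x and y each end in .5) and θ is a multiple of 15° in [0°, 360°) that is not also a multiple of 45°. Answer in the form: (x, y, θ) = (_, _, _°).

(x, y, θ) = (2.5, 2.5, 210°)

The pose lattice has 46·16 = 736 candidates. Test each by forward raycasting.
  (6.5, 3.5, 15°): beam 1 = 1.5529 ≠ 1.7321 ✗
  (3.5, 5.5, 120°): beam 1 = 0.5774 ≠ 1.7321 ✗
  (5.5, 6.5, 285°): beam 1 = 2.5882 ≠ 1.7321 ✗
  (5.5, 1.5, 15°): beam 1 = 0.5176 ≠ 1.7321 ✗
  (2.5, 2.5, 300°): beam 1 = 1.0000 ≠ 1.7321 ✗
  …
  (2.5, 2.5, 210°): r_1=1.7321, r_2=1.5529, r_3=1.0000, r_4=1.5529, r_5=1.7321 — all match ✓
No second candidate reproduces the full scan.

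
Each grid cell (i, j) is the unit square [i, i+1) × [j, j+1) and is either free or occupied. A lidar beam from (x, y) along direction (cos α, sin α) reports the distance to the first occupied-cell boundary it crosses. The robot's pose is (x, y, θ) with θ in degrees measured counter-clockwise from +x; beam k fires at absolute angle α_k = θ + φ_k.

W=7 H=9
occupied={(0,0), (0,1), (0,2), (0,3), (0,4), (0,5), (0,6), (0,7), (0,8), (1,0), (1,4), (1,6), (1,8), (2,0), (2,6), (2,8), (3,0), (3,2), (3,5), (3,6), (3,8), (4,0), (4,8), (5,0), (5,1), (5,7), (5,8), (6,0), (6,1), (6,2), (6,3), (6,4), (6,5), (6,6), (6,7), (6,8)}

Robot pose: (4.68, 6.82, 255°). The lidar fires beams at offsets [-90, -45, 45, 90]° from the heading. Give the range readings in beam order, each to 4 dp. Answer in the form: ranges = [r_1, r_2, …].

beam 1: φ=-90°, α=165°
  cosα=-0.9659 sinα=0.2588 | (4,6) | tMaxX 0.7040 tMaxY 0.6955 | tΔX 1.0353 tΔY 3.8637
    t=0.6955 [y] (4,7)
    t=0.7040 [x] (3,7)
    t=1.7393 [x] (2,7)
    t=2.7745 [x] (1,7)
    t=3.8098 [x] (0,7) — stop
  → r_1 = 3.8098
beam 2: φ=-45°, α=210°
  cosα=-0.8660 sinα=-0.5000 | (4,6) | tMaxX 0.7852 tMaxY 1.6400 | tΔX 1.1547 tΔY 2.0000
    t=0.7852 [x] (3,6) — stop
  → r_2 = 0.7852
beam 3: φ=45°, α=300°
  cosα=0.5000 sinα=-0.8660 | (4,6) | tMaxX 0.6400 tMaxY 0.9469 | tΔX 2.0000 tΔY 1.1547
    t=0.6400 [x] (5,6)
    t=0.9469 [y] (5,5)
    t=2.1016 [y] (5,4)
    t=2.6400 [x] (6,4) — stop
  → r_3 = 2.6400
beam 4: φ=90°, α=345°
  cosα=0.9659 sinα=-0.2588 | (4,6) | tMaxX 0.3313 tMaxY 3.1682 | tΔX 1.0353 tΔY 3.8637
    t=0.3313 [x] (5,6)
    t=1.3666 [x] (6,6) — stop
  → r_4 = 1.3666

ranges = [3.8098, 0.7852, 2.6400, 1.3666]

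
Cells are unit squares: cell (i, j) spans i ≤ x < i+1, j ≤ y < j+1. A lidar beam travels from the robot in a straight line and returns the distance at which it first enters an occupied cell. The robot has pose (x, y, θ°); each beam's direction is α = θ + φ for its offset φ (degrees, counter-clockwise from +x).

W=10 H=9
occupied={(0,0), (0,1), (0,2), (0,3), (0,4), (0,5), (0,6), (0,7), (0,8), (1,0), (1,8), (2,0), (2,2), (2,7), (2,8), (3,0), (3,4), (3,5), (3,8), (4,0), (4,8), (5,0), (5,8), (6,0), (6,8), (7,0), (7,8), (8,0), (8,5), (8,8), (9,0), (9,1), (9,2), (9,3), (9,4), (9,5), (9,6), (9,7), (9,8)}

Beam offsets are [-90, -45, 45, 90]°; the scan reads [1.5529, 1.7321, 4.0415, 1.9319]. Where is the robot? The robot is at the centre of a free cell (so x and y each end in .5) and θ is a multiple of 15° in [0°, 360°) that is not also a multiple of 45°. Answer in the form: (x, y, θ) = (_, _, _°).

The pose lattice has 51·16 = 816 candidates. Test each by forward raycasting.
  (4.5, 1.5, 105°): beam 1 = 4.6587 ≠ 1.5529 ✗
  (4.5, 1.5, 195°): beam 1 = 2.5882 ≠ 1.5529 ✗
  (7.5, 1.5, 165°): beam 1 = 3.6235 ≠ 1.5529 ✗
  (4.5, 3.5, 345°): beam 1 = 2.5882 ≠ 1.5529 ✗
  …
  (4.5, 7.5, 285°): r_1=1.5529, r_2=1.7321, r_3=4.0415, r_4=1.9319 — all match ✓
Only this pose fits every beam.

(x, y, θ) = (4.5, 7.5, 285°)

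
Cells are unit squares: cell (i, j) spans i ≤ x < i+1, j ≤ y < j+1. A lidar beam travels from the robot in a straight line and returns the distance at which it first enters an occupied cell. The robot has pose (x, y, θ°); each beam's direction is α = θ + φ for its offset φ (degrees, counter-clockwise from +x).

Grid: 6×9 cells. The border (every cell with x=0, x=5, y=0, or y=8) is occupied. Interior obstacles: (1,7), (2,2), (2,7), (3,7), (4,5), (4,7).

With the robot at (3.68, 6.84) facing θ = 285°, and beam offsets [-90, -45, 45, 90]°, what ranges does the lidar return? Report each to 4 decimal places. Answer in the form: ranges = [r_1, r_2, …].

ranges = [2.7745, 5.3600, 1.5242, 0.6182]

beam 1: φ=-90°, α=195°
  dir = (cos 195°, sin 195°) = (-0.9659, -0.2588); from cell (3,6)
  next x-line at t=0.7040, next y-line at t=3.2455; Δt_x=1.0353, Δt_y=3.8637
    x: enter (2,6) at t=0.7040
    x: enter (1,6) at t=1.7393
    x: enter (0,6) at t=2.7745 ← occupied
  → r_1 = 2.7745
beam 2: φ=-45°, α=240°
  dir = (cos 240°, sin 240°) = (-0.5000, -0.8660); from cell (3,6)
  next x-line at t=1.3600, next y-line at t=0.9699; Δt_x=2.0000, Δt_y=1.1547
    y: enter (3,5) at t=0.9699
    x: enter (2,5) at t=1.3600
    y: enter (2,4) at t=2.1246
    y: enter (2,3) at t=3.2793
    x: enter (1,3) at t=3.3600
    y: enter (1,2) at t=4.4341
    x: enter (0,2) at t=5.3600 ← occupied
  → r_2 = 5.3600
beam 3: φ=45°, α=330°
  dir = (cos 330°, sin 330°) = (0.8660, -0.5000); from cell (3,6)
  next x-line at t=0.3695, next y-line at t=1.6800; Δt_x=1.1547, Δt_y=2.0000
    x: enter (4,6) at t=0.3695
    x: enter (5,6) at t=1.5242 ← occupied
  → r_3 = 1.5242
beam 4: φ=90°, α=15°
  dir = (cos 15°, sin 15°) = (0.9659, 0.2588); from cell (3,6)
  next x-line at t=0.3313, next y-line at t=0.6182; Δt_x=1.0353, Δt_y=3.8637
    x: enter (4,6) at t=0.3313
    y: enter (4,7) at t=0.6182 ← occupied
  → r_4 = 0.6182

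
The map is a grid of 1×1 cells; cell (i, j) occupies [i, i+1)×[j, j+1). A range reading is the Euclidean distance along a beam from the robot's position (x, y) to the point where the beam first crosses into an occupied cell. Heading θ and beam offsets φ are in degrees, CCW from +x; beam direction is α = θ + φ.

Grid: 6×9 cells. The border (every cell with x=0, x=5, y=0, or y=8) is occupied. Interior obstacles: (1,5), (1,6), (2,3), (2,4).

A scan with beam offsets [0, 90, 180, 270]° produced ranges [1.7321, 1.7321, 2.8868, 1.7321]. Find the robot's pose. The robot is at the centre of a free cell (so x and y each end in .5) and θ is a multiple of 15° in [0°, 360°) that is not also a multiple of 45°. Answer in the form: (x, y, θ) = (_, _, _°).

The pose lattice has 24·16 = 384 candidates. Test each by forward raycasting.
  (3.5, 7.5, 15°): beam 1 = 1.5529 ≠ 1.7321 ✗
  (2.5, 7.5, 75°): beam 1 = 0.5176 ≠ 1.7321 ✗
  (2.5, 2.5, 195°): beam 1 = 1.5529 ≠ 1.7321 ✗
  …
  (3.5, 6.5, 330°): r_1=1.7321, r_2=1.7321, r_3=2.8868, r_4=1.7321 — all match ✓
Unique over the lattice → pose = (3.5, 6.5, 330°).

(x, y, θ) = (3.5, 6.5, 330°)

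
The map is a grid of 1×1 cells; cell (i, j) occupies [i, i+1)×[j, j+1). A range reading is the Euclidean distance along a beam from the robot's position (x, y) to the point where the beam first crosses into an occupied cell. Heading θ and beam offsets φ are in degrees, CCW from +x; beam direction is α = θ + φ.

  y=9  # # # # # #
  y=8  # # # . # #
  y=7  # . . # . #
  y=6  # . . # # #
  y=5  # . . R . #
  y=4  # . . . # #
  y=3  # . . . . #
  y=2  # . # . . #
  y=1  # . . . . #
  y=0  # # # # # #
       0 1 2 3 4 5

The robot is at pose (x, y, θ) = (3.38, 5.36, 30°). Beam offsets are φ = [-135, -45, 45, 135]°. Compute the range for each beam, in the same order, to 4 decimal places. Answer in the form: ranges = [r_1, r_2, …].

beam 1: φ=-135°, α=255°
  direction (-0.2588, -0.9659); cell (3,5); t to first gridline: x 1.4682, y 0.3727 (then +3.8637 / +1.0353)
    (3,4) via y @ 0.3727
    (3,3) via y @ 1.4080
    (2,3) via x @ 1.4682
    (2,2) via y @ 2.4433  # hit
  → r_1 = 2.4433
beam 2: φ=-45°, α=345°
  direction (0.9659, -0.2588); cell (3,5); t to first gridline: x 0.6419, y 1.3909 (then +1.0353 / +3.8637)
    (4,5) via x @ 0.6419
    (4,4) via y @ 1.3909  # hit
  → r_2 = 1.3909
beam 3: φ=45°, α=75°
  direction (0.2588, 0.9659); cell (3,5); t to first gridline: x 2.3955, y 0.6626 (then +3.8637 / +1.0353)
    (3,6) via y @ 0.6626  # hit
  → r_3 = 0.6626
beam 4: φ=135°, α=165°
  direction (-0.9659, 0.2588); cell (3,5); t to first gridline: x 0.3934, y 2.4728 (then +1.0353 / +3.8637)
    (2,5) via x @ 0.3934
    (1,5) via x @ 1.4287
    (0,5) via x @ 2.4640  # hit
  → r_4 = 2.4640

ranges = [2.4433, 1.3909, 0.6626, 2.4640]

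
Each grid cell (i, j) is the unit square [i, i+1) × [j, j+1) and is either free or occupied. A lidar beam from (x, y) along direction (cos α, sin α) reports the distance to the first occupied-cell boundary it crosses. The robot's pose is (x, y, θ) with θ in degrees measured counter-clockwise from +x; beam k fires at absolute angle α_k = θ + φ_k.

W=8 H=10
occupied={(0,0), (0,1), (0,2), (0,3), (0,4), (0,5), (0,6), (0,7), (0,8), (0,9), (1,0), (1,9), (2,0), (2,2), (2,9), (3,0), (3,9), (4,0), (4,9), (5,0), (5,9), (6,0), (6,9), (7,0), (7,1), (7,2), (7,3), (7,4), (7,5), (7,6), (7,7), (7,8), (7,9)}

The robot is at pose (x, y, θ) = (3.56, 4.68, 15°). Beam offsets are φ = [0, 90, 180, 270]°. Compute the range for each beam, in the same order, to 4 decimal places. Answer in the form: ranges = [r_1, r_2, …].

ranges = [3.5614, 4.4724, 2.6503, 3.8098]

beam 1: φ=0°, α=15°
  d=(0.9659,0.2588)  start (3,4)  tX=0.4555 tY=1.2364  stride 1/|dx|=1.0353 1/|dy|=3.8637
    cross x-line → (4,4), t=0.4555
    cross y-line → (4,5), t=1.2364
    cross x-line → (5,5), t=1.4908
    cross x-line → (6,5), t=2.5261
    cross x-line → (7,5), t=3.5614 (wall)
  → r_1 = 3.5614
beam 2: φ=90°, α=105°
  d=(-0.2588,0.9659)  start (3,4)  tX=2.1637 tY=0.3313  stride 1/|dx|=3.8637 1/|dy|=1.0353
    cross y-line → (3,5), t=0.3313
    cross y-line → (3,6), t=1.3666
    cross x-line → (2,6), t=2.1637
    cross y-line → (2,7), t=2.4018
    cross y-line → (2,8), t=3.4371
    cross y-line → (2,9), t=4.4724 (wall)
  → r_2 = 4.4724
beam 3: φ=180°, α=195°
  d=(-0.9659,-0.2588)  start (3,4)  tX=0.5798 tY=2.6273  stride 1/|dx|=1.0353 1/|dy|=3.8637
    cross x-line → (2,4), t=0.5798
    cross x-line → (1,4), t=1.6150
    cross y-line → (1,3), t=2.6273
    cross x-line → (0,3), t=2.6503 (wall)
  → r_3 = 2.6503
beam 4: φ=270°, α=285°
  d=(0.2588,-0.9659)  start (3,4)  tX=1.7000 tY=0.7040  stride 1/|dx|=3.8637 1/|dy|=1.0353
    cross y-line → (3,3), t=0.7040
    cross x-line → (4,3), t=1.7000
    cross y-line → (4,2), t=1.7393
    cross y-line → (4,1), t=2.7745
    cross y-line → (4,0), t=3.8098 (wall)
  → r_4 = 3.8098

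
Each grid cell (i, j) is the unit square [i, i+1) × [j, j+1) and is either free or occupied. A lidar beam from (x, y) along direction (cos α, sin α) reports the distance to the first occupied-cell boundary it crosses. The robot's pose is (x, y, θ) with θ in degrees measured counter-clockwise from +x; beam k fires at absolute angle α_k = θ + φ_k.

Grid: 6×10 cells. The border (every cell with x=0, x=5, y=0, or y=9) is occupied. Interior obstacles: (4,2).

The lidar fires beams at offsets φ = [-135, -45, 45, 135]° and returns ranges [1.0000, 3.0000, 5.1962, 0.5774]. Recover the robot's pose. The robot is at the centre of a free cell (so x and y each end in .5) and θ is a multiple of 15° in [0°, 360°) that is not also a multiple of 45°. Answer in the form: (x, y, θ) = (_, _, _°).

Candidates: 31 free-cell centres × 16 headings = 496 poses. Raycast each; keep the one whose scan matches to 4 dp.
  (4.5, 5.5, 105°): beam 1 = 0.5774 ≠ 1.0000 ✗
  (3.5, 2.5, 30°): beam 1 = 1.5529 ≠ 1.0000 ✗
  (4.5, 7.5, 30°): beam 1 = 6.7293 ≠ 1.0000 ✗
  (3.5, 2.5, 255°): beam 1 = 5.0000 ≠ 1.0000 ✗
  (4.5, 6.5, 210°): beam 1 = 1.9319 ≠ 1.0000 ✗
  …
  (1.5, 4.5, 15°): r_1=1.0000, r_2=3.0000, r_3=5.1962, r_4=0.5774 — all match ✓
No second candidate reproduces the full scan.

(x, y, θ) = (1.5, 4.5, 15°)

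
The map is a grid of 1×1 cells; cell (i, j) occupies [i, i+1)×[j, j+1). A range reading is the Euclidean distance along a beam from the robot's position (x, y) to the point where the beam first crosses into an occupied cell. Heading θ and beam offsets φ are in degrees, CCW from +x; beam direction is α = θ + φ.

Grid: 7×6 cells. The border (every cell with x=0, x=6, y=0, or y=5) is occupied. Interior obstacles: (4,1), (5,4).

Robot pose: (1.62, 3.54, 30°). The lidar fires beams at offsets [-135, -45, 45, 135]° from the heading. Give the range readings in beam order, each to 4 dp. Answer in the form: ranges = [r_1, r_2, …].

beam 1: φ=-135°, α=255°
  cosα=-0.2588 sinα=-0.9659 | (1,3) | tMaxX 2.3955 tMaxY 0.5590 | tΔX 3.8637 tΔY 1.0353
    t=0.5590 [y] (1,2)
    t=1.5943 [y] (1,1)
    t=2.3955 [x] (0,1) — stop
  → r_1 = 2.3955
beam 2: φ=-45°, α=345°
  cosα=0.9659 sinα=-0.2588 | (1,3) | tMaxX 0.3934 tMaxY 2.0864 | tΔX 1.0353 tΔY 3.8637
    t=0.3934 [x] (2,3)
    t=1.4287 [x] (3,3)
    t=2.0864 [y] (3,2)
    t=2.4640 [x] (4,2)
    t=3.4992 [x] (5,2)
    t=4.5345 [x] (6,2) — stop
  → r_2 = 4.5345
beam 3: φ=45°, α=75°
  cosα=0.2588 sinα=0.9659 | (1,3) | tMaxX 1.4682 tMaxY 0.4762 | tΔX 3.8637 tΔY 1.0353
    t=0.4762 [y] (1,4)
    t=1.4682 [x] (2,4)
    t=1.5115 [y] (2,5) — stop
  → r_3 = 1.5115
beam 4: φ=135°, α=165°
  cosα=-0.9659 sinα=0.2588 | (1,3) | tMaxX 0.6419 tMaxY 1.7773 | tΔX 1.0353 tΔY 3.8637
    t=0.6419 [x] (0,3) — stop
  → r_4 = 0.6419

ranges = [2.3955, 4.5345, 1.5115, 0.6419]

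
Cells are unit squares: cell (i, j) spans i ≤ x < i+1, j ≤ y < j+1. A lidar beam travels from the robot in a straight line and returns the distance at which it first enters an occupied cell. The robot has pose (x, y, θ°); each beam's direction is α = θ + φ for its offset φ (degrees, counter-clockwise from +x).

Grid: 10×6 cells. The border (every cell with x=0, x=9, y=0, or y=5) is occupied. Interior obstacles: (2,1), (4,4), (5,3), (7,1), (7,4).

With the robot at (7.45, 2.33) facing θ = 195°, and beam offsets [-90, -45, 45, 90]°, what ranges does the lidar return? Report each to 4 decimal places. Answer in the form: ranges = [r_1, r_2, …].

ranges = [1.7289, 1.6743, 0.3811, 0.3416]

beam 1: φ=-90°, α=105°
  d=(-0.2588,0.9659)  start (7,2)  tX=1.7387 tY=0.6936  stride 1/|dx|=3.8637 1/|dy|=1.0353
    cross y-line → (7,3), t=0.6936
    cross y-line → (7,4), t=1.7289 (wall)
  → r_1 = 1.7289
beam 2: φ=-45°, α=150°
  d=(-0.8660,0.5000)  start (7,2)  tX=0.5196 tY=1.3400  stride 1/|dx|=1.1547 1/|dy|=2.0000
    cross x-line → (6,2), t=0.5196
    cross y-line → (6,3), t=1.3400
    cross x-line → (5,3), t=1.6743 (wall)
  → r_2 = 1.6743
beam 3: φ=45°, α=240°
  d=(-0.5000,-0.8660)  start (7,2)  tX=0.9000 tY=0.3811  stride 1/|dx|=2.0000 1/|dy|=1.1547
    cross y-line → (7,1), t=0.3811 (wall)
  → r_3 = 0.3811
beam 4: φ=90°, α=285°
  d=(0.2588,-0.9659)  start (7,2)  tX=2.1250 tY=0.3416  stride 1/|dx|=3.8637 1/|dy|=1.0353
    cross y-line → (7,1), t=0.3416 (wall)
  → r_4 = 0.3416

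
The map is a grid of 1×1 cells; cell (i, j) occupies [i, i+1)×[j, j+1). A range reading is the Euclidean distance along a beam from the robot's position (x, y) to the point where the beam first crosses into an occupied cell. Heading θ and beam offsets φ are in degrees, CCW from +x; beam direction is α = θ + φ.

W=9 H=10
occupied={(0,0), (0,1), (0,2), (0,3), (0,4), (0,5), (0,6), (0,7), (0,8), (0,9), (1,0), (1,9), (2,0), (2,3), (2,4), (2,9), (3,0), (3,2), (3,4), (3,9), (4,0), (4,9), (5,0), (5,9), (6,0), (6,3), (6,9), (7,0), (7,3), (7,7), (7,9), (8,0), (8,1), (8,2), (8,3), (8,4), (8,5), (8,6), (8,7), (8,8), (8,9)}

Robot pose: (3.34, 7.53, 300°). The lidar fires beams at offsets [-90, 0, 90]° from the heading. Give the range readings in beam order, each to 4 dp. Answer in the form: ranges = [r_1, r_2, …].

ranges = [2.7020, 7.5402, 2.9400]

beam 1: φ=-90°, α=210°
  cosα=-0.8660 sinα=-0.5000 | (3,7) | tMaxX 0.3926 tMaxY 1.0600 | tΔX 1.1547 tΔY 2.0000
    t=0.3926 [x] (2,7)
    t=1.0600 [y] (2,6)
    t=1.5473 [x] (1,6)
    t=2.7020 [x] (0,6) — stop
  → r_1 = 2.7020
beam 2: φ=0°, α=300°
  cosα=0.5000 sinα=-0.8660 | (3,7) | tMaxX 1.3200 tMaxY 0.6120 | tΔX 2.0000 tΔY 1.1547
    t=0.6120 [y] (3,6)
    t=1.3200 [x] (4,6)
    t=1.7667 [y] (4,5)
    t=2.9214 [y] (4,4)
    t=3.3200 [x] (5,4)
    t=4.0761 [y] (5,3)
    t=5.2308 [y] (5,2)
    t=5.3200 [x] (6,2)
    t=6.3855 [y] (6,1)
    t=7.3200 [x] (7,1)
    t=7.5402 [y] (7,0) — stop
  → r_2 = 7.5402
beam 3: φ=90°, α=30°
  cosα=0.8660 sinα=0.5000 | (3,7) | tMaxX 0.7621 tMaxY 0.9400 | tΔX 1.1547 tΔY 2.0000
    t=0.7621 [x] (4,7)
    t=0.9400 [y] (4,8)
    t=1.9168 [x] (5,8)
    t=2.9400 [y] (5,9) — stop
  → r_3 = 2.9400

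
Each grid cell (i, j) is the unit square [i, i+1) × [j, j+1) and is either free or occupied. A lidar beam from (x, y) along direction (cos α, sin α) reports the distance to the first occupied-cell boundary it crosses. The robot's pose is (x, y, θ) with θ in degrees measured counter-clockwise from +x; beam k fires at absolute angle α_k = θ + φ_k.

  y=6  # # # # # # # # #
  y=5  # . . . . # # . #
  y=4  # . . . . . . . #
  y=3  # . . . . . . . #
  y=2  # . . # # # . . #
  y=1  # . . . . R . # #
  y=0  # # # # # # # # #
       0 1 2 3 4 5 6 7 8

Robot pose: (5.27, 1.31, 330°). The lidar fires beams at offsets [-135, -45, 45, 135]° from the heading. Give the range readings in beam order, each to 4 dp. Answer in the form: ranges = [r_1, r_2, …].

beam 1: φ=-135°, α=195°
  direction (-0.9659, -0.2588); cell (5,1); t to first gridline: x 0.2795, y 1.1977 (then +1.0353 / +3.8637)
    (4,1) via x @ 0.2795
    (4,0) via y @ 1.1977  # hit
  → r_1 = 1.1977
beam 2: φ=-45°, α=285°
  direction (0.2588, -0.9659); cell (5,1); t to first gridline: x 2.8205, y 0.3209 (then +3.8637 / +1.0353)
    (5,0) via y @ 0.3209  # hit
  → r_2 = 0.3209
beam 3: φ=45°, α=15°
  direction (0.9659, 0.2588); cell (5,1); t to first gridline: x 0.7558, y 2.6660 (then +1.0353 / +3.8637)
    (6,1) via x @ 0.7558
    (7,1) via x @ 1.7910  # hit
  → r_3 = 1.7910
beam 4: φ=135°, α=105°
  direction (-0.2588, 0.9659); cell (5,1); t to first gridline: x 1.0432, y 0.7143 (then +3.8637 / +1.0353)
    (5,2) via y @ 0.7143  # hit
  → r_4 = 0.7143

ranges = [1.1977, 0.3209, 1.7910, 0.7143]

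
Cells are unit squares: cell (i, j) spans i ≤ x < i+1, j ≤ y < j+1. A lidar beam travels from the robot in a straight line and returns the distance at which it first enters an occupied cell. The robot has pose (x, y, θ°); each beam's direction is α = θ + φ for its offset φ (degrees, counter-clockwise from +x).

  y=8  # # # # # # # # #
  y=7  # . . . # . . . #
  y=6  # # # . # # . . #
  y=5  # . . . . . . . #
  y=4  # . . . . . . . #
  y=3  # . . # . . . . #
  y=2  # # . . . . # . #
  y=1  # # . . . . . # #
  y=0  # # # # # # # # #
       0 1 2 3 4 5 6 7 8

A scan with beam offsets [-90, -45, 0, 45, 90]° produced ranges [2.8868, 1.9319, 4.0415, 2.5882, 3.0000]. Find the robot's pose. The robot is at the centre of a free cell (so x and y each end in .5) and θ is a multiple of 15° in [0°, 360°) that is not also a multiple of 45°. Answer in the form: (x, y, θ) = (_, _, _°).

(x, y, θ) = (4.5, 3.5, 30°)

The pose lattice has 39·16 = 624 candidates. Test each by forward raycasting.
  (6.5, 1.5, 120°): beam 1 = 0.5774 ≠ 2.8868 ✗
  (2.5, 7.5, 150°): beam 1 = 0.5774 ≠ 2.8868 ✗
  (3.5, 4.5, 330°): beam 1 = 0.5774 ≠ 2.8868 ✗
  (7.5, 7.5, 210°): beam 1 = 0.5774 ≠ 2.8868 ✗
  …
  (4.5, 3.5, 30°): r_1=2.8868, r_2=1.9319, r_3=4.0415, r_4=2.5882, r_5=3.0000 — all match ✓
Unique over the lattice → pose = (4.5, 3.5, 30°).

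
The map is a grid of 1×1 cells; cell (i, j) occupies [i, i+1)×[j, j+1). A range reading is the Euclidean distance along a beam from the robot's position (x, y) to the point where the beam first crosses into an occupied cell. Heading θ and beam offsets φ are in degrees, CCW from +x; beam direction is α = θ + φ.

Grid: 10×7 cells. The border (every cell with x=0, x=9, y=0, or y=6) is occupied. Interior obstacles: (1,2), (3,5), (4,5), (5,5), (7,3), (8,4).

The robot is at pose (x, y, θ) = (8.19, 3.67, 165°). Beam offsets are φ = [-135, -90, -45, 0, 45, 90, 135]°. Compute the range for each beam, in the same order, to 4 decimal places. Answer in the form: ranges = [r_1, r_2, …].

ranges = [0.6600, 0.3416, 0.3800, 0.1967, 0.2194, 2.7642, 1.6200]

beam 1: φ=-135°, α=30°
  direction (0.8660, 0.5000); cell (8,3); t to first gridline: x 0.9353, y 0.6600 (then +1.1547 / +2.0000)
    (8,4) via y @ 0.6600  # hit
  → r_1 = 0.6600
beam 2: φ=-90°, α=75°
  direction (0.2588, 0.9659); cell (8,3); t to first gridline: x 3.1296, y 0.3416 (then +3.8637 / +1.0353)
    (8,4) via y @ 0.3416  # hit
  → r_2 = 0.3416
beam 3: φ=-45°, α=120°
  direction (-0.5000, 0.8660); cell (8,3); t to first gridline: x 0.3800, y 0.3811 (then +2.0000 / +1.1547)
    (7,3) via x @ 0.3800  # hit
  → r_3 = 0.3800
beam 4: φ=0°, α=165°
  direction (-0.9659, 0.2588); cell (8,3); t to first gridline: x 0.1967, y 1.2750 (then +1.0353 / +3.8637)
    (7,3) via x @ 0.1967  # hit
  → r_4 = 0.1967
beam 5: φ=45°, α=210°
  direction (-0.8660, -0.5000); cell (8,3); t to first gridline: x 0.2194, y 1.3400 (then +1.1547 / +2.0000)
    (7,3) via x @ 0.2194  # hit
  → r_5 = 0.2194
beam 6: φ=90°, α=255°
  direction (-0.2588, -0.9659); cell (8,3); t to first gridline: x 0.7341, y 0.6936 (then +3.8637 / +1.0353)
    (8,2) via y @ 0.6936
    (7,2) via x @ 0.7341
    (7,1) via y @ 1.7289
    (7,0) via y @ 2.7642  # hit
  → r_6 = 2.7642
beam 7: φ=135°, α=300°
  direction (0.5000, -0.8660); cell (8,3); t to first gridline: x 1.6200, y 0.7736 (then +2.0000 / +1.1547)
    (8,2) via y @ 0.7736
    (9,2) via x @ 1.6200  # hit
  → r_7 = 1.6200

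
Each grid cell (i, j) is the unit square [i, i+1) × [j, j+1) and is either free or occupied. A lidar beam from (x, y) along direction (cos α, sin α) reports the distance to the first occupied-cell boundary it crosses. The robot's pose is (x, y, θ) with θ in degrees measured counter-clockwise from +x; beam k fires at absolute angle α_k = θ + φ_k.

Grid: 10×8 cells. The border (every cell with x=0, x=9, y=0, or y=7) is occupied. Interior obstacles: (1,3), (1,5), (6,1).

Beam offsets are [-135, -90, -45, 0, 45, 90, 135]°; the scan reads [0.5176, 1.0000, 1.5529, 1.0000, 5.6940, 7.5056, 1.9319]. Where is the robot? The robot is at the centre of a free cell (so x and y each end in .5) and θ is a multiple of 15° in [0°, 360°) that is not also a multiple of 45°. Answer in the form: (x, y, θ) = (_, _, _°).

(x, y, θ) = (2.5, 6.5, 240°)

Enumerate (i+0.5, j+0.5, θ) over the 45 free cells and 16 admissible headings. For each, cast all 7 beams and compare to the given ranges.
  (7.5, 6.5, 300°): beam 1 = 1.9319 ≠ 0.5176 ✗
  (6.5, 5.5, 30°): beam 1 = 4.6587 ≠ 0.5176 ✗
  (3.5, 5.5, 120°): beam 1 = 5.6940 ≠ 0.5176 ✗
  (5.5, 5.5, 255°): beam 1 = 1.7321 ≠ 0.5176 ✗
  …
  (2.5, 6.5, 240°): r_1=0.5176, r_2=1.0000, r_3=1.5529, r_4=1.0000, r_5=5.6940, r_6=7.5056, r_7=1.9319 — all match ✓
No second candidate reproduces the full scan.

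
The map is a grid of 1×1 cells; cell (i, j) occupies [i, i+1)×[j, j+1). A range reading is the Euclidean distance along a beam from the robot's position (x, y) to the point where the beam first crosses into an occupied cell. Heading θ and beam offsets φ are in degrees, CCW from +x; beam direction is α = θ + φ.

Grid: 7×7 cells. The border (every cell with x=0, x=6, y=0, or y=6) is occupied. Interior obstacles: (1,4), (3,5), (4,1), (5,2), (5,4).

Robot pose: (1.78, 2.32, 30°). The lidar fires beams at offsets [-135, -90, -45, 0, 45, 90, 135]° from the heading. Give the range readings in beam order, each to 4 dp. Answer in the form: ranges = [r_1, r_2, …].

ranges = [1.3666, 1.5242, 2.2983, 3.7181, 3.8098, 1.5600, 0.8075]

beam 1: φ=-135°, α=255°
  dir = (cos 255°, sin 255°) = (-0.2588, -0.9659); from cell (1,2)
  next x-line at t=3.0137, next y-line at t=0.3313; Δt_x=3.8637, Δt_y=1.0353
    y: enter (1,1) at t=0.3313
    y: enter (1,0) at t=1.3666 ← occupied
  → r_1 = 1.3666
beam 2: φ=-90°, α=300°
  dir = (cos 300°, sin 300°) = (0.5000, -0.8660); from cell (1,2)
  next x-line at t=0.4400, next y-line at t=0.3695; Δt_x=2.0000, Δt_y=1.1547
    y: enter (1,1) at t=0.3695
    x: enter (2,1) at t=0.4400
    y: enter (2,0) at t=1.5242 ← occupied
  → r_2 = 1.5242
beam 3: φ=-45°, α=345°
  dir = (cos 345°, sin 345°) = (0.9659, -0.2588); from cell (1,2)
  next x-line at t=0.2278, next y-line at t=1.2364; Δt_x=1.0353, Δt_y=3.8637
    x: enter (2,2) at t=0.2278
    y: enter (2,1) at t=1.2364
    x: enter (3,1) at t=1.2630
    x: enter (4,1) at t=2.2983 ← occupied
  → r_3 = 2.2983
beam 4: φ=0°, α=30°
  dir = (cos 30°, sin 30°) = (0.8660, 0.5000); from cell (1,2)
  next x-line at t=0.2540, next y-line at t=1.3600; Δt_x=1.1547, Δt_y=2.0000
    x: enter (2,2) at t=0.2540
    y: enter (2,3) at t=1.3600
    x: enter (3,3) at t=1.4087
    x: enter (4,3) at t=2.5634
    y: enter (4,4) at t=3.3600
    x: enter (5,4) at t=3.7181 ← occupied
  → r_4 = 3.7181
beam 5: φ=45°, α=75°
  dir = (cos 75°, sin 75°) = (0.2588, 0.9659); from cell (1,2)
  next x-line at t=0.8500, next y-line at t=0.7040; Δt_x=3.8637, Δt_y=1.0353
    y: enter (1,3) at t=0.7040
    x: enter (2,3) at t=0.8500
    y: enter (2,4) at t=1.7393
    y: enter (2,5) at t=2.7745
    y: enter (2,6) at t=3.8098 ← occupied
  → r_5 = 3.8098
beam 6: φ=90°, α=120°
  dir = (cos 120°, sin 120°) = (-0.5000, 0.8660); from cell (1,2)
  next x-line at t=1.5600, next y-line at t=0.7852; Δt_x=2.0000, Δt_y=1.1547
    y: enter (1,3) at t=0.7852
    x: enter (0,3) at t=1.5600 ← occupied
  → r_6 = 1.5600
beam 7: φ=135°, α=165°
  dir = (cos 165°, sin 165°) = (-0.9659, 0.2588); from cell (1,2)
  next x-line at t=0.8075, next y-line at t=2.6273; Δt_x=1.0353, Δt_y=3.8637
    x: enter (0,2) at t=0.8075 ← occupied
  → r_7 = 0.8075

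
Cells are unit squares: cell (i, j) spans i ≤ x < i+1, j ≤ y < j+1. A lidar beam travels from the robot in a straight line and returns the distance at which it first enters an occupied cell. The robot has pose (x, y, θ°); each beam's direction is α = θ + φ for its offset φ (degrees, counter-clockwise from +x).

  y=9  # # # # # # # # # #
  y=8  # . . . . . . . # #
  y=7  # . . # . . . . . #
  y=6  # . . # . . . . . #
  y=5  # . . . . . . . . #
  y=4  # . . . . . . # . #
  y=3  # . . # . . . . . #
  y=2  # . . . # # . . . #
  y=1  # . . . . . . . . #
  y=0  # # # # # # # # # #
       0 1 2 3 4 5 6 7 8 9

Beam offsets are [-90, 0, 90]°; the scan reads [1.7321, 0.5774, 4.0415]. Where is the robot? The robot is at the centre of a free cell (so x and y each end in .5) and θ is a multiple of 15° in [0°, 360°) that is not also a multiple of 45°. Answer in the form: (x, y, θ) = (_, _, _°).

Candidates: 57 free-cell centres × 16 headings = 912 poses. Raycast each; keep the one whose scan matches to 4 dp.
  (3.5, 2.5, 150°): beam 1 = 0.5774 ≠ 1.7321 ✗
  (3.5, 8.5, 255°): beam 1 = 1.9319 ≠ 1.7321 ✗
  (3.5, 8.5, 240°): beam 1 = 1.0000 ≠ 1.7321 ✗
  …
  (6.5, 4.5, 330°): r_1=1.7321, r_2=0.5774, r_3=4.0415 — all match ✓
Unique over the lattice → pose = (6.5, 4.5, 330°).

(x, y, θ) = (6.5, 4.5, 330°)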